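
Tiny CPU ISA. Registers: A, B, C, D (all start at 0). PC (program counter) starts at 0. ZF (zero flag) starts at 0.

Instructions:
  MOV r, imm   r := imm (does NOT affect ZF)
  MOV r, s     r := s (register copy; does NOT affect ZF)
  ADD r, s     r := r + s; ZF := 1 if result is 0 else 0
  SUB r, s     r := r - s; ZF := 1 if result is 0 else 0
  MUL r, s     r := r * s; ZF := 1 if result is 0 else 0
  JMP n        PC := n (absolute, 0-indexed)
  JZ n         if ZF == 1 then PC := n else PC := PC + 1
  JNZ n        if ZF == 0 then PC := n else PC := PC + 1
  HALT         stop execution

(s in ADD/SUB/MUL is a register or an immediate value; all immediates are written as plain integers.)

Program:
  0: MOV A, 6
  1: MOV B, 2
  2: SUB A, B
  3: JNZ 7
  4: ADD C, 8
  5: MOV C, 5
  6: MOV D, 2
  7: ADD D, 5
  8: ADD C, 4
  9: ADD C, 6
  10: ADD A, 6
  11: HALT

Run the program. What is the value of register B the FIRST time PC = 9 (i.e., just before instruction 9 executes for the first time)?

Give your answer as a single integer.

Step 1: PC=0 exec 'MOV A, 6'. After: A=6 B=0 C=0 D=0 ZF=0 PC=1
Step 2: PC=1 exec 'MOV B, 2'. After: A=6 B=2 C=0 D=0 ZF=0 PC=2
Step 3: PC=2 exec 'SUB A, B'. After: A=4 B=2 C=0 D=0 ZF=0 PC=3
Step 4: PC=3 exec 'JNZ 7'. After: A=4 B=2 C=0 D=0 ZF=0 PC=7
Step 5: PC=7 exec 'ADD D, 5'. After: A=4 B=2 C=0 D=5 ZF=0 PC=8
Step 6: PC=8 exec 'ADD C, 4'. After: A=4 B=2 C=4 D=5 ZF=0 PC=9
First time PC=9: B=2

2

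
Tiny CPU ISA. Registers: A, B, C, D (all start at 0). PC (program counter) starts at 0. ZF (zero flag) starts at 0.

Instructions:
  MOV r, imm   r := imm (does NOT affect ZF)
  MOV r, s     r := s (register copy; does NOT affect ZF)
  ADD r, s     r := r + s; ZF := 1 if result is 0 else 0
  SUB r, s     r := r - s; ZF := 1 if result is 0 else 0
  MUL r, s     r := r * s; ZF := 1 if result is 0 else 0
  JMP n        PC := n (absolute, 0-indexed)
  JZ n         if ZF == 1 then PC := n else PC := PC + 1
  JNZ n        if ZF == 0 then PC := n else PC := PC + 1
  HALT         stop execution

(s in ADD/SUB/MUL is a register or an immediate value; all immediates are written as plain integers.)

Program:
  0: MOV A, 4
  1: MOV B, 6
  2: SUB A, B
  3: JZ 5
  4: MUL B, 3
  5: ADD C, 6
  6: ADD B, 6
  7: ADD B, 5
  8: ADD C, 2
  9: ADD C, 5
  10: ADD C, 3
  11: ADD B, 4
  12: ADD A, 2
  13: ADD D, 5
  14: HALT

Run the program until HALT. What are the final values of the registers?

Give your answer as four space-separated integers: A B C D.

Step 1: PC=0 exec 'MOV A, 4'. After: A=4 B=0 C=0 D=0 ZF=0 PC=1
Step 2: PC=1 exec 'MOV B, 6'. After: A=4 B=6 C=0 D=0 ZF=0 PC=2
Step 3: PC=2 exec 'SUB A, B'. After: A=-2 B=6 C=0 D=0 ZF=0 PC=3
Step 4: PC=3 exec 'JZ 5'. After: A=-2 B=6 C=0 D=0 ZF=0 PC=4
Step 5: PC=4 exec 'MUL B, 3'. After: A=-2 B=18 C=0 D=0 ZF=0 PC=5
Step 6: PC=5 exec 'ADD C, 6'. After: A=-2 B=18 C=6 D=0 ZF=0 PC=6
Step 7: PC=6 exec 'ADD B, 6'. After: A=-2 B=24 C=6 D=0 ZF=0 PC=7
Step 8: PC=7 exec 'ADD B, 5'. After: A=-2 B=29 C=6 D=0 ZF=0 PC=8
Step 9: PC=8 exec 'ADD C, 2'. After: A=-2 B=29 C=8 D=0 ZF=0 PC=9
Step 10: PC=9 exec 'ADD C, 5'. After: A=-2 B=29 C=13 D=0 ZF=0 PC=10
Step 11: PC=10 exec 'ADD C, 3'. After: A=-2 B=29 C=16 D=0 ZF=0 PC=11
Step 12: PC=11 exec 'ADD B, 4'. After: A=-2 B=33 C=16 D=0 ZF=0 PC=12
Step 13: PC=12 exec 'ADD A, 2'. After: A=0 B=33 C=16 D=0 ZF=1 PC=13
Step 14: PC=13 exec 'ADD D, 5'. After: A=0 B=33 C=16 D=5 ZF=0 PC=14
Step 15: PC=14 exec 'HALT'. After: A=0 B=33 C=16 D=5 ZF=0 PC=14 HALTED

Answer: 0 33 16 5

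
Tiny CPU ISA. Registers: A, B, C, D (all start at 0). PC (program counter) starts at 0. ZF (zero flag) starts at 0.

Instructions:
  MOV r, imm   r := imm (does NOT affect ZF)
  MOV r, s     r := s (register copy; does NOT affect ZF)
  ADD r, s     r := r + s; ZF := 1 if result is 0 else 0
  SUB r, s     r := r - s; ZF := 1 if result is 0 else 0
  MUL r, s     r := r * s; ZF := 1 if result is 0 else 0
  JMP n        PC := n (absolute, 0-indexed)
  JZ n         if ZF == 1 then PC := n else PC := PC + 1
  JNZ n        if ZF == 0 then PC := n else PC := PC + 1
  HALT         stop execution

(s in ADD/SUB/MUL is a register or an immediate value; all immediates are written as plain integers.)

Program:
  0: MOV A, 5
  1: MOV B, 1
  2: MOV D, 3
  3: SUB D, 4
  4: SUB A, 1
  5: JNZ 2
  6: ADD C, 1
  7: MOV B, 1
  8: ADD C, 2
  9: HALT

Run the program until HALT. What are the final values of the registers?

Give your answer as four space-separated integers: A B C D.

Answer: 0 1 3 -1

Derivation:
Step 1: PC=0 exec 'MOV A, 5'. After: A=5 B=0 C=0 D=0 ZF=0 PC=1
Step 2: PC=1 exec 'MOV B, 1'. After: A=5 B=1 C=0 D=0 ZF=0 PC=2
Step 3: PC=2 exec 'MOV D, 3'. After: A=5 B=1 C=0 D=3 ZF=0 PC=3
Step 4: PC=3 exec 'SUB D, 4'. After: A=5 B=1 C=0 D=-1 ZF=0 PC=4
Step 5: PC=4 exec 'SUB A, 1'. After: A=4 B=1 C=0 D=-1 ZF=0 PC=5
Step 6: PC=5 exec 'JNZ 2'. After: A=4 B=1 C=0 D=-1 ZF=0 PC=2
Step 7: PC=2 exec 'MOV D, 3'. After: A=4 B=1 C=0 D=3 ZF=0 PC=3
Step 8: PC=3 exec 'SUB D, 4'. After: A=4 B=1 C=0 D=-1 ZF=0 PC=4
Step 9: PC=4 exec 'SUB A, 1'. After: A=3 B=1 C=0 D=-1 ZF=0 PC=5
Step 10: PC=5 exec 'JNZ 2'. After: A=3 B=1 C=0 D=-1 ZF=0 PC=2
Step 11: PC=2 exec 'MOV D, 3'. After: A=3 B=1 C=0 D=3 ZF=0 PC=3
Step 12: PC=3 exec 'SUB D, 4'. After: A=3 B=1 C=0 D=-1 ZF=0 PC=4
Step 13: PC=4 exec 'SUB A, 1'. After: A=2 B=1 C=0 D=-1 ZF=0 PC=5
Step 14: PC=5 exec 'JNZ 2'. After: A=2 B=1 C=0 D=-1 ZF=0 PC=2
Step 15: PC=2 exec 'MOV D, 3'. After: A=2 B=1 C=0 D=3 ZF=0 PC=3
Step 16: PC=3 exec 'SUB D, 4'. After: A=2 B=1 C=0 D=-1 ZF=0 PC=4
Step 17: PC=4 exec 'SUB A, 1'. After: A=1 B=1 C=0 D=-1 ZF=0 PC=5
Step 18: PC=5 exec 'JNZ 2'. After: A=1 B=1 C=0 D=-1 ZF=0 PC=2
Step 19: PC=2 exec 'MOV D, 3'. After: A=1 B=1 C=0 D=3 ZF=0 PC=3
Step 20: PC=3 exec 'SUB D, 4'. After: A=1 B=1 C=0 D=-1 ZF=0 PC=4
Step 21: PC=4 exec 'SUB A, 1'. After: A=0 B=1 C=0 D=-1 ZF=1 PC=5
Step 22: PC=5 exec 'JNZ 2'. After: A=0 B=1 C=0 D=-1 ZF=1 PC=6
Step 23: PC=6 exec 'ADD C, 1'. After: A=0 B=1 C=1 D=-1 ZF=0 PC=7
Step 24: PC=7 exec 'MOV B, 1'. After: A=0 B=1 C=1 D=-1 ZF=0 PC=8
Step 25: PC=8 exec 'ADD C, 2'. After: A=0 B=1 C=3 D=-1 ZF=0 PC=9
Step 26: PC=9 exec 'HALT'. After: A=0 B=1 C=3 D=-1 ZF=0 PC=9 HALTED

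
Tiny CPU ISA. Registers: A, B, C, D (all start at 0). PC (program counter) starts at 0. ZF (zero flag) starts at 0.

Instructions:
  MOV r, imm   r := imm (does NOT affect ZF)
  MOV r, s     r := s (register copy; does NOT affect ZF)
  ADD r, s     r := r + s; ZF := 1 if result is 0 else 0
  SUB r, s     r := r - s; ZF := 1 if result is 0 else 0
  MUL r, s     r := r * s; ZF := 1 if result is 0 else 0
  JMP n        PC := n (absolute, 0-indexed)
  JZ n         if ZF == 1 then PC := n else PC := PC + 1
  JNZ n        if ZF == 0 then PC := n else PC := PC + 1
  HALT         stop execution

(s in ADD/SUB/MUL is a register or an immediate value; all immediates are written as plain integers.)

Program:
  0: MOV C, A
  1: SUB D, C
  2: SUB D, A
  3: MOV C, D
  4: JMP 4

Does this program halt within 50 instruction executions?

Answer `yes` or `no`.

Answer: no

Derivation:
Step 1: PC=0 exec 'MOV C, A'. After: A=0 B=0 C=0 D=0 ZF=0 PC=1
Step 2: PC=1 exec 'SUB D, C'. After: A=0 B=0 C=0 D=0 ZF=1 PC=2
Step 3: PC=2 exec 'SUB D, A'. After: A=0 B=0 C=0 D=0 ZF=1 PC=3
Step 4: PC=3 exec 'MOV C, D'. After: A=0 B=0 C=0 D=0 ZF=1 PC=4
Step 5: PC=4 exec 'JMP 4'. After: A=0 B=0 C=0 D=0 ZF=1 PC=4
State after step 5 equals state after step 4: the program is in a cycle of length 1 and will never halt.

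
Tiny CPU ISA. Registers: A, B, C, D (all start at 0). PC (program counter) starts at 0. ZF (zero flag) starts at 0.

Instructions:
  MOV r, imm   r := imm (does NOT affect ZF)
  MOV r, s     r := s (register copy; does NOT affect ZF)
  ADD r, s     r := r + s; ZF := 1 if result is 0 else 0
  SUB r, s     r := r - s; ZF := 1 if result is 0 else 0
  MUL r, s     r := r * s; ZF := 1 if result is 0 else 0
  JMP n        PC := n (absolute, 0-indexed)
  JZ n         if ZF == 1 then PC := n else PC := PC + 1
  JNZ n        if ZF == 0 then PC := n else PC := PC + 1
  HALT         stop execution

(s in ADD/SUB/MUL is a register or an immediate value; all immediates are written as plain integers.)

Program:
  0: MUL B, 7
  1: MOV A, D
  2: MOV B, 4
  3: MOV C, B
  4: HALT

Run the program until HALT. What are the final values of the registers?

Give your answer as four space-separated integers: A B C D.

Step 1: PC=0 exec 'MUL B, 7'. After: A=0 B=0 C=0 D=0 ZF=1 PC=1
Step 2: PC=1 exec 'MOV A, D'. After: A=0 B=0 C=0 D=0 ZF=1 PC=2
Step 3: PC=2 exec 'MOV B, 4'. After: A=0 B=4 C=0 D=0 ZF=1 PC=3
Step 4: PC=3 exec 'MOV C, B'. After: A=0 B=4 C=4 D=0 ZF=1 PC=4
Step 5: PC=4 exec 'HALT'. After: A=0 B=4 C=4 D=0 ZF=1 PC=4 HALTED

Answer: 0 4 4 0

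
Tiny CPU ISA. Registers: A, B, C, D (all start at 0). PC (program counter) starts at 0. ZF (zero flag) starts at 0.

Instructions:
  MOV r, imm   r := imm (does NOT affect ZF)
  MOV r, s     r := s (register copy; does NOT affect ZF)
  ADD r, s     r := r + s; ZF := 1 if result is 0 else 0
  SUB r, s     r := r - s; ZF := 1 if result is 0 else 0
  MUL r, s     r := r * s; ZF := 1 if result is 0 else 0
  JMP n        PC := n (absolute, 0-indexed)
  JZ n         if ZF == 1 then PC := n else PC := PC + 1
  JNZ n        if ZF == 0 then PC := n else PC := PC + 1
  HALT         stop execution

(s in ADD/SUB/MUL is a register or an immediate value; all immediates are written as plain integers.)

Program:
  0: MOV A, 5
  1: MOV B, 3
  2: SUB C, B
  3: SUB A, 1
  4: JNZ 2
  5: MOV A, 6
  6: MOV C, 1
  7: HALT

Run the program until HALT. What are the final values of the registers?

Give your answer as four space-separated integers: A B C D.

Answer: 6 3 1 0

Derivation:
Step 1: PC=0 exec 'MOV A, 5'. After: A=5 B=0 C=0 D=0 ZF=0 PC=1
Step 2: PC=1 exec 'MOV B, 3'. After: A=5 B=3 C=0 D=0 ZF=0 PC=2
Step 3: PC=2 exec 'SUB C, B'. After: A=5 B=3 C=-3 D=0 ZF=0 PC=3
Step 4: PC=3 exec 'SUB A, 1'. After: A=4 B=3 C=-3 D=0 ZF=0 PC=4
Step 5: PC=4 exec 'JNZ 2'. After: A=4 B=3 C=-3 D=0 ZF=0 PC=2
Step 6: PC=2 exec 'SUB C, B'. After: A=4 B=3 C=-6 D=0 ZF=0 PC=3
Step 7: PC=3 exec 'SUB A, 1'. After: A=3 B=3 C=-6 D=0 ZF=0 PC=4
Step 8: PC=4 exec 'JNZ 2'. After: A=3 B=3 C=-6 D=0 ZF=0 PC=2
Step 9: PC=2 exec 'SUB C, B'. After: A=3 B=3 C=-9 D=0 ZF=0 PC=3
Step 10: PC=3 exec 'SUB A, 1'. After: A=2 B=3 C=-9 D=0 ZF=0 PC=4
Step 11: PC=4 exec 'JNZ 2'. After: A=2 B=3 C=-9 D=0 ZF=0 PC=2
Step 12: PC=2 exec 'SUB C, B'. After: A=2 B=3 C=-12 D=0 ZF=0 PC=3
Step 13: PC=3 exec 'SUB A, 1'. After: A=1 B=3 C=-12 D=0 ZF=0 PC=4
Step 14: PC=4 exec 'JNZ 2'. After: A=1 B=3 C=-12 D=0 ZF=0 PC=2
Step 15: PC=2 exec 'SUB C, B'. After: A=1 B=3 C=-15 D=0 ZF=0 PC=3
Step 16: PC=3 exec 'SUB A, 1'. After: A=0 B=3 C=-15 D=0 ZF=1 PC=4
Step 17: PC=4 exec 'JNZ 2'. After: A=0 B=3 C=-15 D=0 ZF=1 PC=5
Step 18: PC=5 exec 'MOV A, 6'. After: A=6 B=3 C=-15 D=0 ZF=1 PC=6
Step 19: PC=6 exec 'MOV C, 1'. After: A=6 B=3 C=1 D=0 ZF=1 PC=7
Step 20: PC=7 exec 'HALT'. After: A=6 B=3 C=1 D=0 ZF=1 PC=7 HALTED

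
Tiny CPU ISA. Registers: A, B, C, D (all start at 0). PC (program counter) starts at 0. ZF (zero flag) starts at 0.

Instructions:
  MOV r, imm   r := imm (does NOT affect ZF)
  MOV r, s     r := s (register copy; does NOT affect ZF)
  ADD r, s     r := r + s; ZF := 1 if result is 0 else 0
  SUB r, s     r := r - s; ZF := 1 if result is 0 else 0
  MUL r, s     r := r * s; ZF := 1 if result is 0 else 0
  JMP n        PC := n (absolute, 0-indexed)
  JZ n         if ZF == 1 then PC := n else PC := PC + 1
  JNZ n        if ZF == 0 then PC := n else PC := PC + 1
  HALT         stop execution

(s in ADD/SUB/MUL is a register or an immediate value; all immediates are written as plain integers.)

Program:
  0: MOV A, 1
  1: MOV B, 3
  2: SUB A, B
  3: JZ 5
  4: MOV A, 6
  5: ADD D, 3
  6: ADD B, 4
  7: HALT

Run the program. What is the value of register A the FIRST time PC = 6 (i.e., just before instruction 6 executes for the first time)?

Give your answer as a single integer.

Step 1: PC=0 exec 'MOV A, 1'. After: A=1 B=0 C=0 D=0 ZF=0 PC=1
Step 2: PC=1 exec 'MOV B, 3'. After: A=1 B=3 C=0 D=0 ZF=0 PC=2
Step 3: PC=2 exec 'SUB A, B'. After: A=-2 B=3 C=0 D=0 ZF=0 PC=3
Step 4: PC=3 exec 'JZ 5'. After: A=-2 B=3 C=0 D=0 ZF=0 PC=4
Step 5: PC=4 exec 'MOV A, 6'. After: A=6 B=3 C=0 D=0 ZF=0 PC=5
Step 6: PC=5 exec 'ADD D, 3'. After: A=6 B=3 C=0 D=3 ZF=0 PC=6
First time PC=6: A=6

6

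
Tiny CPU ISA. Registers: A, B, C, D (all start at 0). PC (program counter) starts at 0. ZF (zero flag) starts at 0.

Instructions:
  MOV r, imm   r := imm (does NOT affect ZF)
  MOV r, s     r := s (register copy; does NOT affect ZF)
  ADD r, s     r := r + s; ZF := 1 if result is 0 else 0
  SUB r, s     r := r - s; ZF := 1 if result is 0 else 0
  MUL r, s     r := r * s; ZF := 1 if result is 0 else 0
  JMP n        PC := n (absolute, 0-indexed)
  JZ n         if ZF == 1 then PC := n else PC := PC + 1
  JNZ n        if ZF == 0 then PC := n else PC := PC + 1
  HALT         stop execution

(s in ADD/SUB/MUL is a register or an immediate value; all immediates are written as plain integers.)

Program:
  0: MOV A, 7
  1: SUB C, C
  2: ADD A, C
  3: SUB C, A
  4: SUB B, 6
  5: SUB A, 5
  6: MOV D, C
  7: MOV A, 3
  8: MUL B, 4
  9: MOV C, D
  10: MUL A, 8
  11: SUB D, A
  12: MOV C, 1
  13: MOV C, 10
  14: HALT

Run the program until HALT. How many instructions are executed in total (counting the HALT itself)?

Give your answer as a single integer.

Step 1: PC=0 exec 'MOV A, 7'. After: A=7 B=0 C=0 D=0 ZF=0 PC=1
Step 2: PC=1 exec 'SUB C, C'. After: A=7 B=0 C=0 D=0 ZF=1 PC=2
Step 3: PC=2 exec 'ADD A, C'. After: A=7 B=0 C=0 D=0 ZF=0 PC=3
Step 4: PC=3 exec 'SUB C, A'. After: A=7 B=0 C=-7 D=0 ZF=0 PC=4
Step 5: PC=4 exec 'SUB B, 6'. After: A=7 B=-6 C=-7 D=0 ZF=0 PC=5
Step 6: PC=5 exec 'SUB A, 5'. After: A=2 B=-6 C=-7 D=0 ZF=0 PC=6
Step 7: PC=6 exec 'MOV D, C'. After: A=2 B=-6 C=-7 D=-7 ZF=0 PC=7
Step 8: PC=7 exec 'MOV A, 3'. After: A=3 B=-6 C=-7 D=-7 ZF=0 PC=8
Step 9: PC=8 exec 'MUL B, 4'. After: A=3 B=-24 C=-7 D=-7 ZF=0 PC=9
Step 10: PC=9 exec 'MOV C, D'. After: A=3 B=-24 C=-7 D=-7 ZF=0 PC=10
Step 11: PC=10 exec 'MUL A, 8'. After: A=24 B=-24 C=-7 D=-7 ZF=0 PC=11
Step 12: PC=11 exec 'SUB D, A'. After: A=24 B=-24 C=-7 D=-31 ZF=0 PC=12
Step 13: PC=12 exec 'MOV C, 1'. After: A=24 B=-24 C=1 D=-31 ZF=0 PC=13
Step 14: PC=13 exec 'MOV C, 10'. After: A=24 B=-24 C=10 D=-31 ZF=0 PC=14
Step 15: PC=14 exec 'HALT'. After: A=24 B=-24 C=10 D=-31 ZF=0 PC=14 HALTED
Total instructions executed: 15

Answer: 15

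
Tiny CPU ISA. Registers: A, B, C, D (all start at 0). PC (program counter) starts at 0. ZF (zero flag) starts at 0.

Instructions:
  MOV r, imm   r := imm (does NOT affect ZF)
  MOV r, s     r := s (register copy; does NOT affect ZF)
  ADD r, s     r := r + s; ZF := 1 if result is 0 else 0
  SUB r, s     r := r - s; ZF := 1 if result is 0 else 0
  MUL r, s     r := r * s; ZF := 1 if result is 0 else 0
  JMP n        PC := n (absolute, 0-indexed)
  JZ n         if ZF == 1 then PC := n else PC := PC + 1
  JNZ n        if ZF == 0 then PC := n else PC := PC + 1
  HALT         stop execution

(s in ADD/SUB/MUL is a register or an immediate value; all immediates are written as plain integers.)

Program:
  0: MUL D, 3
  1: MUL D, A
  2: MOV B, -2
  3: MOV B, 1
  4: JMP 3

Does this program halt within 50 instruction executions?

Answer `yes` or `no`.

Step 1: PC=0 exec 'MUL D, 3'. After: A=0 B=0 C=0 D=0 ZF=1 PC=1
Step 2: PC=1 exec 'MUL D, A'. After: A=0 B=0 C=0 D=0 ZF=1 PC=2
Step 3: PC=2 exec 'MOV B, -2'. After: A=0 B=-2 C=0 D=0 ZF=1 PC=3
Step 4: PC=3 exec 'MOV B, 1'. After: A=0 B=1 C=0 D=0 ZF=1 PC=4
Step 5: PC=4 exec 'JMP 3'. After: A=0 B=1 C=0 D=0 ZF=1 PC=3
Step 6: PC=3 exec 'MOV B, 1'. After: A=0 B=1 C=0 D=0 ZF=1 PC=4
State after step 6 equals state after step 4: the program is in a cycle of length 2 and will never halt.

Answer: no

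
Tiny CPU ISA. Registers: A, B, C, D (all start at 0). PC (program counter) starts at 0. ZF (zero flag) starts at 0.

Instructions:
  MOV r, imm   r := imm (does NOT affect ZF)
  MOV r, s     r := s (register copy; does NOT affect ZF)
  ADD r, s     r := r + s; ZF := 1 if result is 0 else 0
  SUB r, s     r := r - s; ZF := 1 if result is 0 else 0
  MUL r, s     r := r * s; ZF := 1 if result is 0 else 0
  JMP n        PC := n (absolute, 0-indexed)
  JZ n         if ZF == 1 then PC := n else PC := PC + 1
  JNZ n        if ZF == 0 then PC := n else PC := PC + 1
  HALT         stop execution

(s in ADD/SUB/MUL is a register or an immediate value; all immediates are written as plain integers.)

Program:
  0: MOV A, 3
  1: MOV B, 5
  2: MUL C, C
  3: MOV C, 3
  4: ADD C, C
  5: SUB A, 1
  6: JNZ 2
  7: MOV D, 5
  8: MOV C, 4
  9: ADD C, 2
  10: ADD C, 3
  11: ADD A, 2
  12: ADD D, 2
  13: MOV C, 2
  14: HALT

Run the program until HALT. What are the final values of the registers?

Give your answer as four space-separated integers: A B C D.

Step 1: PC=0 exec 'MOV A, 3'. After: A=3 B=0 C=0 D=0 ZF=0 PC=1
Step 2: PC=1 exec 'MOV B, 5'. After: A=3 B=5 C=0 D=0 ZF=0 PC=2
Step 3: PC=2 exec 'MUL C, C'. After: A=3 B=5 C=0 D=0 ZF=1 PC=3
Step 4: PC=3 exec 'MOV C, 3'. After: A=3 B=5 C=3 D=0 ZF=1 PC=4
Step 5: PC=4 exec 'ADD C, C'. After: A=3 B=5 C=6 D=0 ZF=0 PC=5
Step 6: PC=5 exec 'SUB A, 1'. After: A=2 B=5 C=6 D=0 ZF=0 PC=6
Step 7: PC=6 exec 'JNZ 2'. After: A=2 B=5 C=6 D=0 ZF=0 PC=2
Step 8: PC=2 exec 'MUL C, C'. After: A=2 B=5 C=36 D=0 ZF=0 PC=3
Step 9: PC=3 exec 'MOV C, 3'. After: A=2 B=5 C=3 D=0 ZF=0 PC=4
Step 10: PC=4 exec 'ADD C, C'. After: A=2 B=5 C=6 D=0 ZF=0 PC=5
Step 11: PC=5 exec 'SUB A, 1'. After: A=1 B=5 C=6 D=0 ZF=0 PC=6
Step 12: PC=6 exec 'JNZ 2'. After: A=1 B=5 C=6 D=0 ZF=0 PC=2
Step 13: PC=2 exec 'MUL C, C'. After: A=1 B=5 C=36 D=0 ZF=0 PC=3
Step 14: PC=3 exec 'MOV C, 3'. After: A=1 B=5 C=3 D=0 ZF=0 PC=4
Step 15: PC=4 exec 'ADD C, C'. After: A=1 B=5 C=6 D=0 ZF=0 PC=5
Step 16: PC=5 exec 'SUB A, 1'. After: A=0 B=5 C=6 D=0 ZF=1 PC=6
Step 17: PC=6 exec 'JNZ 2'. After: A=0 B=5 C=6 D=0 ZF=1 PC=7
Step 18: PC=7 exec 'MOV D, 5'. After: A=0 B=5 C=6 D=5 ZF=1 PC=8
Step 19: PC=8 exec 'MOV C, 4'. After: A=0 B=5 C=4 D=5 ZF=1 PC=9
Step 20: PC=9 exec 'ADD C, 2'. After: A=0 B=5 C=6 D=5 ZF=0 PC=10
Step 21: PC=10 exec 'ADD C, 3'. After: A=0 B=5 C=9 D=5 ZF=0 PC=11
Step 22: PC=11 exec 'ADD A, 2'. After: A=2 B=5 C=9 D=5 ZF=0 PC=12
Step 23: PC=12 exec 'ADD D, 2'. After: A=2 B=5 C=9 D=7 ZF=0 PC=13
Step 24: PC=13 exec 'MOV C, 2'. After: A=2 B=5 C=2 D=7 ZF=0 PC=14
Step 25: PC=14 exec 'HALT'. After: A=2 B=5 C=2 D=7 ZF=0 PC=14 HALTED

Answer: 2 5 2 7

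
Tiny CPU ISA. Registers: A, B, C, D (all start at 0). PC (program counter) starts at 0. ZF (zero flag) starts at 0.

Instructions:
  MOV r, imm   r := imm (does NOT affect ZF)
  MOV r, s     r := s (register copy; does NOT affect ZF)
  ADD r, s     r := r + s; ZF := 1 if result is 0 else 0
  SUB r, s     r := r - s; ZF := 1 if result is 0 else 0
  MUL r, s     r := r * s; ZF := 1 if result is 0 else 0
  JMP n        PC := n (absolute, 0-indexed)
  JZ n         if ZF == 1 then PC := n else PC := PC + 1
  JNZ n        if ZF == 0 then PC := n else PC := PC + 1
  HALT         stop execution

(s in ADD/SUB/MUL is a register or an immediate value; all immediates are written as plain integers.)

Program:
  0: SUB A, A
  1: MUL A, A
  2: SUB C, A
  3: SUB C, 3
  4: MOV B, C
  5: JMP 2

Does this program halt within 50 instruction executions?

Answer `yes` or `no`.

Step 1: PC=0 exec 'SUB A, A'. After: A=0 B=0 C=0 D=0 ZF=1 PC=1
Step 2: PC=1 exec 'MUL A, A'. After: A=0 B=0 C=0 D=0 ZF=1 PC=2
Step 3: PC=2 exec 'SUB C, A'. After: A=0 B=0 C=0 D=0 ZF=1 PC=3
Step 4: PC=3 exec 'SUB C, 3'. After: A=0 B=0 C=-3 D=0 ZF=0 PC=4
Step 5: PC=4 exec 'MOV B, C'. After: A=0 B=-3 C=-3 D=0 ZF=0 PC=5
Step 6: PC=5 exec 'JMP 2'. After: A=0 B=-3 C=-3 D=0 ZF=0 PC=2
Step 7: PC=2 exec 'SUB C, A'. After: A=0 B=-3 C=-3 D=0 ZF=0 PC=3
Step 8: PC=3 exec 'SUB C, 3'. After: A=0 B=-3 C=-6 D=0 ZF=0 PC=4
Step 9: PC=4 exec 'MOV B, C'. After: A=0 B=-6 C=-6 D=0 ZF=0 PC=5
Step 10: PC=5 exec 'JMP 2'. After: A=0 B=-6 C=-6 D=0 ZF=0 PC=2
Step 11: PC=2 exec 'SUB C, A'. After: A=0 B=-6 C=-6 D=0 ZF=0 PC=3
Step 12: PC=3 exec 'SUB C, 3'. After: A=0 B=-6 C=-9 D=0 ZF=0 PC=4
Step 13: PC=4 exec 'MOV B, C'. After: A=0 B=-9 C=-9 D=0 ZF=0 PC=5
Step 14: PC=5 exec 'JMP 2'. After: A=0 B=-9 C=-9 D=0 ZF=0 PC=2
Step 15: PC=2 exec 'SUB C, A'. After: A=0 B=-9 C=-9 D=0 ZF=0 PC=3
After 50 steps: not halted. PC revisits the same instructions with no path to HALT; will never halt.

Answer: no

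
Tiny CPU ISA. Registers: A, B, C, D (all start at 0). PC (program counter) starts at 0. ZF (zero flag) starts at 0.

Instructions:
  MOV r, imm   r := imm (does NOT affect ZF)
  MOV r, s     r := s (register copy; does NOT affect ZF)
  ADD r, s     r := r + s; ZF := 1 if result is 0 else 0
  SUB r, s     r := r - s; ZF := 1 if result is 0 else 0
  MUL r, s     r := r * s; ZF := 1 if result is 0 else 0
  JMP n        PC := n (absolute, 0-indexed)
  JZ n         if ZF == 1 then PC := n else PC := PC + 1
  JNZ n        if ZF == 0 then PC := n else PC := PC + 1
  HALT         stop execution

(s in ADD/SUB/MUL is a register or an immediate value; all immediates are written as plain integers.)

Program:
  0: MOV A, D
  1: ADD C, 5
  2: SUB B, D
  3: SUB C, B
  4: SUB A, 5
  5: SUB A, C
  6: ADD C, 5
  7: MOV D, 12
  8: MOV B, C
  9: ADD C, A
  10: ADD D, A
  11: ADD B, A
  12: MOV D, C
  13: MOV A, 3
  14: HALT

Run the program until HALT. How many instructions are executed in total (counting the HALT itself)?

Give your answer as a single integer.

Step 1: PC=0 exec 'MOV A, D'. After: A=0 B=0 C=0 D=0 ZF=0 PC=1
Step 2: PC=1 exec 'ADD C, 5'. After: A=0 B=0 C=5 D=0 ZF=0 PC=2
Step 3: PC=2 exec 'SUB B, D'. After: A=0 B=0 C=5 D=0 ZF=1 PC=3
Step 4: PC=3 exec 'SUB C, B'. After: A=0 B=0 C=5 D=0 ZF=0 PC=4
Step 5: PC=4 exec 'SUB A, 5'. After: A=-5 B=0 C=5 D=0 ZF=0 PC=5
Step 6: PC=5 exec 'SUB A, C'. After: A=-10 B=0 C=5 D=0 ZF=0 PC=6
Step 7: PC=6 exec 'ADD C, 5'. After: A=-10 B=0 C=10 D=0 ZF=0 PC=7
Step 8: PC=7 exec 'MOV D, 12'. After: A=-10 B=0 C=10 D=12 ZF=0 PC=8
Step 9: PC=8 exec 'MOV B, C'. After: A=-10 B=10 C=10 D=12 ZF=0 PC=9
Step 10: PC=9 exec 'ADD C, A'. After: A=-10 B=10 C=0 D=12 ZF=1 PC=10
Step 11: PC=10 exec 'ADD D, A'. After: A=-10 B=10 C=0 D=2 ZF=0 PC=11
Step 12: PC=11 exec 'ADD B, A'. After: A=-10 B=0 C=0 D=2 ZF=1 PC=12
Step 13: PC=12 exec 'MOV D, C'. After: A=-10 B=0 C=0 D=0 ZF=1 PC=13
Step 14: PC=13 exec 'MOV A, 3'. After: A=3 B=0 C=0 D=0 ZF=1 PC=14
Step 15: PC=14 exec 'HALT'. After: A=3 B=0 C=0 D=0 ZF=1 PC=14 HALTED
Total instructions executed: 15

Answer: 15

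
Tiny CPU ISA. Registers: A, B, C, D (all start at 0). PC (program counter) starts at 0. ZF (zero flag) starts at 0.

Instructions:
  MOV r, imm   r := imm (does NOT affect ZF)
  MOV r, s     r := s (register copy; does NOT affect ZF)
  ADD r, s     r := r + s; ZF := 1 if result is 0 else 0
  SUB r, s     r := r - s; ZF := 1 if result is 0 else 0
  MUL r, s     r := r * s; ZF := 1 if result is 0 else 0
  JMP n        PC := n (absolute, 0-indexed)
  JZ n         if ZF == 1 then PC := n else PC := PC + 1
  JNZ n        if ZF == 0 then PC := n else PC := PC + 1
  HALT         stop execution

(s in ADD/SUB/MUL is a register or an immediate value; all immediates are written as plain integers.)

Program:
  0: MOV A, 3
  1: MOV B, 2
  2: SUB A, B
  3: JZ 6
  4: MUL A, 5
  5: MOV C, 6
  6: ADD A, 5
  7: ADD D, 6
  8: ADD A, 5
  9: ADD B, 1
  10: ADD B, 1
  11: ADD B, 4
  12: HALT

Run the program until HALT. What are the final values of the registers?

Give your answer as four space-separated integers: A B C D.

Answer: 15 8 6 6

Derivation:
Step 1: PC=0 exec 'MOV A, 3'. After: A=3 B=0 C=0 D=0 ZF=0 PC=1
Step 2: PC=1 exec 'MOV B, 2'. After: A=3 B=2 C=0 D=0 ZF=0 PC=2
Step 3: PC=2 exec 'SUB A, B'. After: A=1 B=2 C=0 D=0 ZF=0 PC=3
Step 4: PC=3 exec 'JZ 6'. After: A=1 B=2 C=0 D=0 ZF=0 PC=4
Step 5: PC=4 exec 'MUL A, 5'. After: A=5 B=2 C=0 D=0 ZF=0 PC=5
Step 6: PC=5 exec 'MOV C, 6'. After: A=5 B=2 C=6 D=0 ZF=0 PC=6
Step 7: PC=6 exec 'ADD A, 5'. After: A=10 B=2 C=6 D=0 ZF=0 PC=7
Step 8: PC=7 exec 'ADD D, 6'. After: A=10 B=2 C=6 D=6 ZF=0 PC=8
Step 9: PC=8 exec 'ADD A, 5'. After: A=15 B=2 C=6 D=6 ZF=0 PC=9
Step 10: PC=9 exec 'ADD B, 1'. After: A=15 B=3 C=6 D=6 ZF=0 PC=10
Step 11: PC=10 exec 'ADD B, 1'. After: A=15 B=4 C=6 D=6 ZF=0 PC=11
Step 12: PC=11 exec 'ADD B, 4'. After: A=15 B=8 C=6 D=6 ZF=0 PC=12
Step 13: PC=12 exec 'HALT'. After: A=15 B=8 C=6 D=6 ZF=0 PC=12 HALTED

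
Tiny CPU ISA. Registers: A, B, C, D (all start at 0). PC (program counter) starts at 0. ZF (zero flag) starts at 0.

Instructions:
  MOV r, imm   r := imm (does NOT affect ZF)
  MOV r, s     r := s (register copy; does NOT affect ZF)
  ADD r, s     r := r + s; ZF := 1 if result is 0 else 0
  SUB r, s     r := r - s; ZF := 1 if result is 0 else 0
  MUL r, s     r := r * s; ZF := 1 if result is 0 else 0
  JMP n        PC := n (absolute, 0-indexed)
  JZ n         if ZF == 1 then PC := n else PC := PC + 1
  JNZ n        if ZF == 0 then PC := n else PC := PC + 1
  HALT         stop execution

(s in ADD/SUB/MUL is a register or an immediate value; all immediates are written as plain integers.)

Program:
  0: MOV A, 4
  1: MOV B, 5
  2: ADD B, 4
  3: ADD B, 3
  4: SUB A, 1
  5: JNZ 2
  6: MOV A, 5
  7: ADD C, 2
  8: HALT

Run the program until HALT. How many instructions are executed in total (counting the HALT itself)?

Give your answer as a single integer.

Step 1: PC=0 exec 'MOV A, 4'. After: A=4 B=0 C=0 D=0 ZF=0 PC=1
Step 2: PC=1 exec 'MOV B, 5'. After: A=4 B=5 C=0 D=0 ZF=0 PC=2
Step 3: PC=2 exec 'ADD B, 4'. After: A=4 B=9 C=0 D=0 ZF=0 PC=3
Step 4: PC=3 exec 'ADD B, 3'. After: A=4 B=12 C=0 D=0 ZF=0 PC=4
Step 5: PC=4 exec 'SUB A, 1'. After: A=3 B=12 C=0 D=0 ZF=0 PC=5
Step 6: PC=5 exec 'JNZ 2'. After: A=3 B=12 C=0 D=0 ZF=0 PC=2
Step 7: PC=2 exec 'ADD B, 4'. After: A=3 B=16 C=0 D=0 ZF=0 PC=3
Step 8: PC=3 exec 'ADD B, 3'. After: A=3 B=19 C=0 D=0 ZF=0 PC=4
Step 9: PC=4 exec 'SUB A, 1'. After: A=2 B=19 C=0 D=0 ZF=0 PC=5
Step 10: PC=5 exec 'JNZ 2'. After: A=2 B=19 C=0 D=0 ZF=0 PC=2
Step 11: PC=2 exec 'ADD B, 4'. After: A=2 B=23 C=0 D=0 ZF=0 PC=3
Step 12: PC=3 exec 'ADD B, 3'. After: A=2 B=26 C=0 D=0 ZF=0 PC=4
Step 13: PC=4 exec 'SUB A, 1'. After: A=1 B=26 C=0 D=0 ZF=0 PC=5
Step 14: PC=5 exec 'JNZ 2'. After: A=1 B=26 C=0 D=0 ZF=0 PC=2
Step 15: PC=2 exec 'ADD B, 4'. After: A=1 B=30 C=0 D=0 ZF=0 PC=3
Step 16: PC=3 exec 'ADD B, 3'. After: A=1 B=33 C=0 D=0 ZF=0 PC=4
Step 17: PC=4 exec 'SUB A, 1'. After: A=0 B=33 C=0 D=0 ZF=1 PC=5
Step 18: PC=5 exec 'JNZ 2'. After: A=0 B=33 C=0 D=0 ZF=1 PC=6
Step 19: PC=6 exec 'MOV A, 5'. After: A=5 B=33 C=0 D=0 ZF=1 PC=7
Step 20: PC=7 exec 'ADD C, 2'. After: A=5 B=33 C=2 D=0 ZF=0 PC=8
Step 21: PC=8 exec 'HALT'. After: A=5 B=33 C=2 D=0 ZF=0 PC=8 HALTED
Total instructions executed: 21

Answer: 21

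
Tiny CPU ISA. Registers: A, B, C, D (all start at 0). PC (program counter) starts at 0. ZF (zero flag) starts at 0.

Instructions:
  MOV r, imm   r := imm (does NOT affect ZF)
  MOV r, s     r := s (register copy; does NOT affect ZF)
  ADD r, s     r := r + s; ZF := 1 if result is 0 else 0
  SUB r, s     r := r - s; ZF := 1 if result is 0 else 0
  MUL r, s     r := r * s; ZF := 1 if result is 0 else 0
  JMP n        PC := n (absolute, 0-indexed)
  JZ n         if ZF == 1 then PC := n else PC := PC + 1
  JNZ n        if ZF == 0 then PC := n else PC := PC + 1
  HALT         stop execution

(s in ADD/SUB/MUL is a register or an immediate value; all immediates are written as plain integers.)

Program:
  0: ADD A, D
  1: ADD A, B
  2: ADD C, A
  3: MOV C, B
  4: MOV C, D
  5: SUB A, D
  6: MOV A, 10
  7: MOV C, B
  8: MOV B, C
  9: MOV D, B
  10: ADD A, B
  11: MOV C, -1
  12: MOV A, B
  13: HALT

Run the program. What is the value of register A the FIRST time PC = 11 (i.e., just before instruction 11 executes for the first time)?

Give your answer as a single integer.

Step 1: PC=0 exec 'ADD A, D'. After: A=0 B=0 C=0 D=0 ZF=1 PC=1
Step 2: PC=1 exec 'ADD A, B'. After: A=0 B=0 C=0 D=0 ZF=1 PC=2
Step 3: PC=2 exec 'ADD C, A'. After: A=0 B=0 C=0 D=0 ZF=1 PC=3
Step 4: PC=3 exec 'MOV C, B'. After: A=0 B=0 C=0 D=0 ZF=1 PC=4
Step 5: PC=4 exec 'MOV C, D'. After: A=0 B=0 C=0 D=0 ZF=1 PC=5
Step 6: PC=5 exec 'SUB A, D'. After: A=0 B=0 C=0 D=0 ZF=1 PC=6
Step 7: PC=6 exec 'MOV A, 10'. After: A=10 B=0 C=0 D=0 ZF=1 PC=7
Step 8: PC=7 exec 'MOV C, B'. After: A=10 B=0 C=0 D=0 ZF=1 PC=8
Step 9: PC=8 exec 'MOV B, C'. After: A=10 B=0 C=0 D=0 ZF=1 PC=9
Step 10: PC=9 exec 'MOV D, B'. After: A=10 B=0 C=0 D=0 ZF=1 PC=10
Step 11: PC=10 exec 'ADD A, B'. After: A=10 B=0 C=0 D=0 ZF=0 PC=11
First time PC=11: A=10

10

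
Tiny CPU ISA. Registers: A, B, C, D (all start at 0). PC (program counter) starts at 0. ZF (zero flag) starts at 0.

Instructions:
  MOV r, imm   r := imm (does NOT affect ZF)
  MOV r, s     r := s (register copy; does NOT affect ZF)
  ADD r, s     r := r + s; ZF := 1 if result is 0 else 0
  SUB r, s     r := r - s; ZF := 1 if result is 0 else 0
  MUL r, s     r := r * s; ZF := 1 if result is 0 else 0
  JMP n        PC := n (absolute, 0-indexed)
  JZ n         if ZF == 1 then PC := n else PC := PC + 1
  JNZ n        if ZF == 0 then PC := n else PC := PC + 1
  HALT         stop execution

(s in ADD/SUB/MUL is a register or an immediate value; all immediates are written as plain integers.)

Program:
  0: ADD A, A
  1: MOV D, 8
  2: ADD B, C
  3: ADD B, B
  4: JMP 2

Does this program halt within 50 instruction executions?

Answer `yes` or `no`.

Answer: no

Derivation:
Step 1: PC=0 exec 'ADD A, A'. After: A=0 B=0 C=0 D=0 ZF=1 PC=1
Step 2: PC=1 exec 'MOV D, 8'. After: A=0 B=0 C=0 D=8 ZF=1 PC=2
Step 3: PC=2 exec 'ADD B, C'. After: A=0 B=0 C=0 D=8 ZF=1 PC=3
Step 4: PC=3 exec 'ADD B, B'. After: A=0 B=0 C=0 D=8 ZF=1 PC=4
Step 5: PC=4 exec 'JMP 2'. After: A=0 B=0 C=0 D=8 ZF=1 PC=2
State after step 5 equals state after step 2: the program is in a cycle of length 3 and will never halt.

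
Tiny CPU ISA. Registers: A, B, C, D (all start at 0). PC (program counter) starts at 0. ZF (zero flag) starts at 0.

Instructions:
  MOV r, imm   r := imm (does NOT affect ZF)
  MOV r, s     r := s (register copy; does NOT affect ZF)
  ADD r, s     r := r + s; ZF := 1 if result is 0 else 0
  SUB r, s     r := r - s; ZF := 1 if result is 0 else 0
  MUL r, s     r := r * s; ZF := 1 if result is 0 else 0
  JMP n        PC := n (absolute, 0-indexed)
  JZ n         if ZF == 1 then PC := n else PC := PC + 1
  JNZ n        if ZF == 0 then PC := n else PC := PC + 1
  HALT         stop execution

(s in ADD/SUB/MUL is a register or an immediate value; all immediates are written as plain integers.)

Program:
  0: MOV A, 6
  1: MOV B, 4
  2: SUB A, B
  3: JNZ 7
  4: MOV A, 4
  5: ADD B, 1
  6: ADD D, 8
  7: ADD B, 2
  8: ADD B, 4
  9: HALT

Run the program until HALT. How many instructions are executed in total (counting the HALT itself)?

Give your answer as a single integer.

Answer: 7

Derivation:
Step 1: PC=0 exec 'MOV A, 6'. After: A=6 B=0 C=0 D=0 ZF=0 PC=1
Step 2: PC=1 exec 'MOV B, 4'. After: A=6 B=4 C=0 D=0 ZF=0 PC=2
Step 3: PC=2 exec 'SUB A, B'. After: A=2 B=4 C=0 D=0 ZF=0 PC=3
Step 4: PC=3 exec 'JNZ 7'. After: A=2 B=4 C=0 D=0 ZF=0 PC=7
Step 5: PC=7 exec 'ADD B, 2'. After: A=2 B=6 C=0 D=0 ZF=0 PC=8
Step 6: PC=8 exec 'ADD B, 4'. After: A=2 B=10 C=0 D=0 ZF=0 PC=9
Step 7: PC=9 exec 'HALT'. After: A=2 B=10 C=0 D=0 ZF=0 PC=9 HALTED
Total instructions executed: 7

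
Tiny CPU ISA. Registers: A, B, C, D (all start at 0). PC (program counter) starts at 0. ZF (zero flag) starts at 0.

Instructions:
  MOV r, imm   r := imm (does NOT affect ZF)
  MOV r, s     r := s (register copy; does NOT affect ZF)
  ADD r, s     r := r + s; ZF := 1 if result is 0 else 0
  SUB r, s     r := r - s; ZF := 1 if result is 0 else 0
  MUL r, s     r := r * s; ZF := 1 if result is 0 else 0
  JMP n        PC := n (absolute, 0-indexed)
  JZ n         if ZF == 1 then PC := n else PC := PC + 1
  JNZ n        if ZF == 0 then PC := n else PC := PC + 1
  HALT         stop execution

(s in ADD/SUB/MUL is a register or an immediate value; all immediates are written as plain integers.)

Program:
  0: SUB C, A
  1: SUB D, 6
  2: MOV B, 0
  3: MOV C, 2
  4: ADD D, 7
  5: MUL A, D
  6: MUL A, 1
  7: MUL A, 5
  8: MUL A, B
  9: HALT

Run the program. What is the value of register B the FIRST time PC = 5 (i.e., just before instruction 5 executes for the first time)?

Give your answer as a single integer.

Step 1: PC=0 exec 'SUB C, A'. After: A=0 B=0 C=0 D=0 ZF=1 PC=1
Step 2: PC=1 exec 'SUB D, 6'. After: A=0 B=0 C=0 D=-6 ZF=0 PC=2
Step 3: PC=2 exec 'MOV B, 0'. After: A=0 B=0 C=0 D=-6 ZF=0 PC=3
Step 4: PC=3 exec 'MOV C, 2'. After: A=0 B=0 C=2 D=-6 ZF=0 PC=4
Step 5: PC=4 exec 'ADD D, 7'. After: A=0 B=0 C=2 D=1 ZF=0 PC=5
First time PC=5: B=0

0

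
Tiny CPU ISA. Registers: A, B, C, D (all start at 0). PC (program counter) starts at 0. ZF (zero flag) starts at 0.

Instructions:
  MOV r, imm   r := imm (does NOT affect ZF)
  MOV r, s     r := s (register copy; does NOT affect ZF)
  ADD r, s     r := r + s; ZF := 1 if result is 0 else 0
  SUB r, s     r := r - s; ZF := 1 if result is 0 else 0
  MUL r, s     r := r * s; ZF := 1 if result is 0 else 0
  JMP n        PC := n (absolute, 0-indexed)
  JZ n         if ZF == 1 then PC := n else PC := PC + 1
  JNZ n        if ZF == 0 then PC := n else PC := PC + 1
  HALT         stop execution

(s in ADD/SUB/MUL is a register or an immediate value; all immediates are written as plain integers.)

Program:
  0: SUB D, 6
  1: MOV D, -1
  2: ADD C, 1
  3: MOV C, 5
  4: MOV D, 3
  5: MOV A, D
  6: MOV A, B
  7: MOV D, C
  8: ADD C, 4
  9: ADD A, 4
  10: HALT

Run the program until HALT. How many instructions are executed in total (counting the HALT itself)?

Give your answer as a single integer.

Answer: 11

Derivation:
Step 1: PC=0 exec 'SUB D, 6'. After: A=0 B=0 C=0 D=-6 ZF=0 PC=1
Step 2: PC=1 exec 'MOV D, -1'. After: A=0 B=0 C=0 D=-1 ZF=0 PC=2
Step 3: PC=2 exec 'ADD C, 1'. After: A=0 B=0 C=1 D=-1 ZF=0 PC=3
Step 4: PC=3 exec 'MOV C, 5'. After: A=0 B=0 C=5 D=-1 ZF=0 PC=4
Step 5: PC=4 exec 'MOV D, 3'. After: A=0 B=0 C=5 D=3 ZF=0 PC=5
Step 6: PC=5 exec 'MOV A, D'. After: A=3 B=0 C=5 D=3 ZF=0 PC=6
Step 7: PC=6 exec 'MOV A, B'. After: A=0 B=0 C=5 D=3 ZF=0 PC=7
Step 8: PC=7 exec 'MOV D, C'. After: A=0 B=0 C=5 D=5 ZF=0 PC=8
Step 9: PC=8 exec 'ADD C, 4'. After: A=0 B=0 C=9 D=5 ZF=0 PC=9
Step 10: PC=9 exec 'ADD A, 4'. After: A=4 B=0 C=9 D=5 ZF=0 PC=10
Step 11: PC=10 exec 'HALT'. After: A=4 B=0 C=9 D=5 ZF=0 PC=10 HALTED
Total instructions executed: 11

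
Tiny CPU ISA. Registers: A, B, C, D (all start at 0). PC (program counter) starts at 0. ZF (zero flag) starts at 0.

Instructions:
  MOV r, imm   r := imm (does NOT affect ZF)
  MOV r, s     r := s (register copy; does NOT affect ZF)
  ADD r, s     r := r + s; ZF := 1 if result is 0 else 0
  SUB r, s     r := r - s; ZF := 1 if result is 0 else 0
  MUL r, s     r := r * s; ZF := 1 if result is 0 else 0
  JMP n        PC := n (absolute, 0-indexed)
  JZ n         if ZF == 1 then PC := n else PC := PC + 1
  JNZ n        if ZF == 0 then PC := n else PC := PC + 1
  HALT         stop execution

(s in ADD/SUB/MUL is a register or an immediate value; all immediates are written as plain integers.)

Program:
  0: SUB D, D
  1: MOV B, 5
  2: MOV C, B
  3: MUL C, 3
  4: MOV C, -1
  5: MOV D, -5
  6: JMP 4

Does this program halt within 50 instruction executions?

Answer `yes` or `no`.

Step 1: PC=0 exec 'SUB D, D'. After: A=0 B=0 C=0 D=0 ZF=1 PC=1
Step 2: PC=1 exec 'MOV B, 5'. After: A=0 B=5 C=0 D=0 ZF=1 PC=2
Step 3: PC=2 exec 'MOV C, B'. After: A=0 B=5 C=5 D=0 ZF=1 PC=3
Step 4: PC=3 exec 'MUL C, 3'. After: A=0 B=5 C=15 D=0 ZF=0 PC=4
Step 5: PC=4 exec 'MOV C, -1'. After: A=0 B=5 C=-1 D=0 ZF=0 PC=5
Step 6: PC=5 exec 'MOV D, -5'. After: A=0 B=5 C=-1 D=-5 ZF=0 PC=6
Step 7: PC=6 exec 'JMP 4'. After: A=0 B=5 C=-1 D=-5 ZF=0 PC=4
Step 8: PC=4 exec 'MOV C, -1'. After: A=0 B=5 C=-1 D=-5 ZF=0 PC=5
Step 9: PC=5 exec 'MOV D, -5'. After: A=0 B=5 C=-1 D=-5 ZF=0 PC=6
State after step 9 equals state after step 6: the program is in a cycle of length 3 and will never halt.

Answer: no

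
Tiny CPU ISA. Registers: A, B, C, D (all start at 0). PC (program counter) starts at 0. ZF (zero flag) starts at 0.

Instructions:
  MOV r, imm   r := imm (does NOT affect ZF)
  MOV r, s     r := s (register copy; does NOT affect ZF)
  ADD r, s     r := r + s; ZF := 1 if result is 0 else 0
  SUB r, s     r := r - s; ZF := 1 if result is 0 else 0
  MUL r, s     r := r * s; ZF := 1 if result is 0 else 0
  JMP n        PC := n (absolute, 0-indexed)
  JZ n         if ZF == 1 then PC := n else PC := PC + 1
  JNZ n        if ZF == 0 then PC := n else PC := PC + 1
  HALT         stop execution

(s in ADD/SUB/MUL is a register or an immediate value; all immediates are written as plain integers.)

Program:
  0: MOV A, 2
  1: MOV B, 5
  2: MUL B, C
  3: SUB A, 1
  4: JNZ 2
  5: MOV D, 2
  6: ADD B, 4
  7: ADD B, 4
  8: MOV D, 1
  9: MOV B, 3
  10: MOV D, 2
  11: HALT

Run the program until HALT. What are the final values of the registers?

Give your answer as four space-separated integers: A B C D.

Step 1: PC=0 exec 'MOV A, 2'. After: A=2 B=0 C=0 D=0 ZF=0 PC=1
Step 2: PC=1 exec 'MOV B, 5'. After: A=2 B=5 C=0 D=0 ZF=0 PC=2
Step 3: PC=2 exec 'MUL B, C'. After: A=2 B=0 C=0 D=0 ZF=1 PC=3
Step 4: PC=3 exec 'SUB A, 1'. After: A=1 B=0 C=0 D=0 ZF=0 PC=4
Step 5: PC=4 exec 'JNZ 2'. After: A=1 B=0 C=0 D=0 ZF=0 PC=2
Step 6: PC=2 exec 'MUL B, C'. After: A=1 B=0 C=0 D=0 ZF=1 PC=3
Step 7: PC=3 exec 'SUB A, 1'. After: A=0 B=0 C=0 D=0 ZF=1 PC=4
Step 8: PC=4 exec 'JNZ 2'. After: A=0 B=0 C=0 D=0 ZF=1 PC=5
Step 9: PC=5 exec 'MOV D, 2'. After: A=0 B=0 C=0 D=2 ZF=1 PC=6
Step 10: PC=6 exec 'ADD B, 4'. After: A=0 B=4 C=0 D=2 ZF=0 PC=7
Step 11: PC=7 exec 'ADD B, 4'. After: A=0 B=8 C=0 D=2 ZF=0 PC=8
Step 12: PC=8 exec 'MOV D, 1'. After: A=0 B=8 C=0 D=1 ZF=0 PC=9
Step 13: PC=9 exec 'MOV B, 3'. After: A=0 B=3 C=0 D=1 ZF=0 PC=10
Step 14: PC=10 exec 'MOV D, 2'. After: A=0 B=3 C=0 D=2 ZF=0 PC=11
Step 15: PC=11 exec 'HALT'. After: A=0 B=3 C=0 D=2 ZF=0 PC=11 HALTED

Answer: 0 3 0 2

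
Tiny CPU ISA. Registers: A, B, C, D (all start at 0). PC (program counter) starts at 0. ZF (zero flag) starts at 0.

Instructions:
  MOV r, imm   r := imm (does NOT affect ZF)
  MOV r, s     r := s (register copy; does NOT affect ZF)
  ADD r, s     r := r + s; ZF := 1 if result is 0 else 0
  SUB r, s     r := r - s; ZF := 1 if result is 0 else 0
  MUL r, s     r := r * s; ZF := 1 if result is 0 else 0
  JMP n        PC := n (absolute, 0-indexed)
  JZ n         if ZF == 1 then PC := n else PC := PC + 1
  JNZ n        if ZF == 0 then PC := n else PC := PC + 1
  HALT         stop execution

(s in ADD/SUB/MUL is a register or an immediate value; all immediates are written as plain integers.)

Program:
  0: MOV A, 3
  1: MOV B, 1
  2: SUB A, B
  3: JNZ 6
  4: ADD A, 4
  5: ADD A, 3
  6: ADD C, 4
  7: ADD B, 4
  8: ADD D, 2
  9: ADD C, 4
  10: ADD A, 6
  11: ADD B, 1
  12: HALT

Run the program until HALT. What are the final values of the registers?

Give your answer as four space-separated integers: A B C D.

Answer: 8 6 8 2

Derivation:
Step 1: PC=0 exec 'MOV A, 3'. After: A=3 B=0 C=0 D=0 ZF=0 PC=1
Step 2: PC=1 exec 'MOV B, 1'. After: A=3 B=1 C=0 D=0 ZF=0 PC=2
Step 3: PC=2 exec 'SUB A, B'. After: A=2 B=1 C=0 D=0 ZF=0 PC=3
Step 4: PC=3 exec 'JNZ 6'. After: A=2 B=1 C=0 D=0 ZF=0 PC=6
Step 5: PC=6 exec 'ADD C, 4'. After: A=2 B=1 C=4 D=0 ZF=0 PC=7
Step 6: PC=7 exec 'ADD B, 4'. After: A=2 B=5 C=4 D=0 ZF=0 PC=8
Step 7: PC=8 exec 'ADD D, 2'. After: A=2 B=5 C=4 D=2 ZF=0 PC=9
Step 8: PC=9 exec 'ADD C, 4'. After: A=2 B=5 C=8 D=2 ZF=0 PC=10
Step 9: PC=10 exec 'ADD A, 6'. After: A=8 B=5 C=8 D=2 ZF=0 PC=11
Step 10: PC=11 exec 'ADD B, 1'. After: A=8 B=6 C=8 D=2 ZF=0 PC=12
Step 11: PC=12 exec 'HALT'. After: A=8 B=6 C=8 D=2 ZF=0 PC=12 HALTED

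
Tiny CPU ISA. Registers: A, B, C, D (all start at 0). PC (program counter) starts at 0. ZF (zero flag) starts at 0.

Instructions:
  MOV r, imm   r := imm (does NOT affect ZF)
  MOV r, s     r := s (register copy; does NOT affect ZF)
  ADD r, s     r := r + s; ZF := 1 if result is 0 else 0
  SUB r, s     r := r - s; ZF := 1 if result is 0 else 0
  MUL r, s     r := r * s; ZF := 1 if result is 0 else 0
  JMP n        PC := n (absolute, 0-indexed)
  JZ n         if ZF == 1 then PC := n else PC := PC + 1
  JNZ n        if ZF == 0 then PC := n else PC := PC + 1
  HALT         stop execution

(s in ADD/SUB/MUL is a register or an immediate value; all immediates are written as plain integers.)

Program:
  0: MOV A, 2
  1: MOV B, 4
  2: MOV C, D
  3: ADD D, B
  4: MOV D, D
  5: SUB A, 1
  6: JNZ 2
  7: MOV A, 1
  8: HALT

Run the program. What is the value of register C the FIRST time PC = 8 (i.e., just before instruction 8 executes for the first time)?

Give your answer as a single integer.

Step 1: PC=0 exec 'MOV A, 2'. After: A=2 B=0 C=0 D=0 ZF=0 PC=1
Step 2: PC=1 exec 'MOV B, 4'. After: A=2 B=4 C=0 D=0 ZF=0 PC=2
Step 3: PC=2 exec 'MOV C, D'. After: A=2 B=4 C=0 D=0 ZF=0 PC=3
Step 4: PC=3 exec 'ADD D, B'. After: A=2 B=4 C=0 D=4 ZF=0 PC=4
Step 5: PC=4 exec 'MOV D, D'. After: A=2 B=4 C=0 D=4 ZF=0 PC=5
Step 6: PC=5 exec 'SUB A, 1'. After: A=1 B=4 C=0 D=4 ZF=0 PC=6
Step 7: PC=6 exec 'JNZ 2'. After: A=1 B=4 C=0 D=4 ZF=0 PC=2
Step 8: PC=2 exec 'MOV C, D'. After: A=1 B=4 C=4 D=4 ZF=0 PC=3
Step 9: PC=3 exec 'ADD D, B'. After: A=1 B=4 C=4 D=8 ZF=0 PC=4
Step 10: PC=4 exec 'MOV D, D'. After: A=1 B=4 C=4 D=8 ZF=0 PC=5
Step 11: PC=5 exec 'SUB A, 1'. After: A=0 B=4 C=4 D=8 ZF=1 PC=6
Step 12: PC=6 exec 'JNZ 2'. After: A=0 B=4 C=4 D=8 ZF=1 PC=7
Step 13: PC=7 exec 'MOV A, 1'. After: A=1 B=4 C=4 D=8 ZF=1 PC=8
First time PC=8: C=4

4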